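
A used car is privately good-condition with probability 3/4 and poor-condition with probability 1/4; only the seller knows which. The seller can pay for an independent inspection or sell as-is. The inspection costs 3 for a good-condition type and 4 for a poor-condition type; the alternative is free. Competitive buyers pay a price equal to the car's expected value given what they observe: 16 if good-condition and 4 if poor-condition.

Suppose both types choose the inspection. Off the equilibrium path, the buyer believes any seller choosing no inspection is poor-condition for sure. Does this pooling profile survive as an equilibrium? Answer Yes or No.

Yes

On path, the buyer holds the prior and pays 3/4·16 + 1/4·4 = 13. Off path (no inspection), believing poor-condition, it pays 4.
good-condition: the inspection nets 13 − 3 = 10; no inspection nets 4. good-condition stays.
poor-condition: the inspection nets 13 − 4 = 9; no inspection nets 4. poor-condition stays.
No type deviates, so pooling is sustained.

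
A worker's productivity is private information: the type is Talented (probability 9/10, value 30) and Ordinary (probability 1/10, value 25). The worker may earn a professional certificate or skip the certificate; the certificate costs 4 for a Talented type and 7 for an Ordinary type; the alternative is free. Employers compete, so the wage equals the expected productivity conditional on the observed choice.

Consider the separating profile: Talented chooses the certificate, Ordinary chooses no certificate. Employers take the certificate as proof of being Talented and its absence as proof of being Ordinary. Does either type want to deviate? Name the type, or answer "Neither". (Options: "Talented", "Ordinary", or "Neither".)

The certificate pays 30; no certificate pays 25.
Talented: assigned the certificate, nets 30 − 4 = 26; deviating to no certificate nets 25.
Ordinary: assigned no certificate, nets 25; deviating to the certificate nets 30 − 7 = 23.
Both types strictly prefer their assigned action; no profitable deviation.

Neither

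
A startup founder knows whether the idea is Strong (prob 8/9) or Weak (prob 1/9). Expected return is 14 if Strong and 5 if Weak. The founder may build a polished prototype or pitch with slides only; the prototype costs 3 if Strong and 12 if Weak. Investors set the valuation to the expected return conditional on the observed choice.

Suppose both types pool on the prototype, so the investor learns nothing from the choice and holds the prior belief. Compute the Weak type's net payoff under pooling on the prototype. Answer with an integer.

1

Pooled valuation = 8/9·14 + 1/9·5 = 13.
Weak pays cost 12 for the prototype, so net payoff = 13 − 12 = 1.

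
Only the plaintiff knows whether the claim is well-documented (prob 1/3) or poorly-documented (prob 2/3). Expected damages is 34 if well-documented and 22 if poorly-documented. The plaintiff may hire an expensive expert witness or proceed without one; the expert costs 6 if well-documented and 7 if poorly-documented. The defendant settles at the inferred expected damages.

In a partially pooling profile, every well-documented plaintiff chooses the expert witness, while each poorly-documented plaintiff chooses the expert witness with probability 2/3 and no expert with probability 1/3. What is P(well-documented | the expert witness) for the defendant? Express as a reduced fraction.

3/7

P(the expert witness) = (1/3)·1 + (2/3)·(2/3) = 7/9.
By Bayes' rule, P(well-documented | the expert witness) = (1/3) / (7/9) = 3/7.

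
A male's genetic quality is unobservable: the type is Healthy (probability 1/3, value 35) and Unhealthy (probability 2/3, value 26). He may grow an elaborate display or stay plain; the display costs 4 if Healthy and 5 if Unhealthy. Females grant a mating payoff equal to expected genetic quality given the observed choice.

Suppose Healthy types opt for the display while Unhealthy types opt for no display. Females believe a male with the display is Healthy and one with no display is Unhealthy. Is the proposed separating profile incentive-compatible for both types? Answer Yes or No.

No

Under these beliefs, the display earns mating payoff 35 and no display earns mating payoff 26.
Healthy: the display nets 35 − 4 = 31; no display nets 26. Healthy prefers the display.
Unhealthy: the display nets 35 − 5 = 30; no display nets 26. Unhealthy would deviate to the display.
Unhealthy has a profitable deviation, so the profile is not an equilibrium.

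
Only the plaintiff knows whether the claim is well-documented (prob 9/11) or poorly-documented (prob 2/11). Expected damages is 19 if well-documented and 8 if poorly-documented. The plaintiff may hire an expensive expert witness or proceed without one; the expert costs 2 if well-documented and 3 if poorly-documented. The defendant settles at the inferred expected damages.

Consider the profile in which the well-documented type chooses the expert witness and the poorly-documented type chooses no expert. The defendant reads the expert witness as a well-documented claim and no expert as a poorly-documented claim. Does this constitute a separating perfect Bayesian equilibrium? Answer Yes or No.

Under these beliefs, the expert witness earns settlement 19 and no expert earns settlement 8.
well-documented: the expert witness nets 19 − 2 = 17; no expert nets 8. well-documented prefers the expert witness.
poorly-documented: the expert witness nets 19 − 3 = 16; no expert nets 8. poorly-documented would deviate to the expert witness.
poorly-documented has a profitable deviation, so the profile is not an equilibrium.

No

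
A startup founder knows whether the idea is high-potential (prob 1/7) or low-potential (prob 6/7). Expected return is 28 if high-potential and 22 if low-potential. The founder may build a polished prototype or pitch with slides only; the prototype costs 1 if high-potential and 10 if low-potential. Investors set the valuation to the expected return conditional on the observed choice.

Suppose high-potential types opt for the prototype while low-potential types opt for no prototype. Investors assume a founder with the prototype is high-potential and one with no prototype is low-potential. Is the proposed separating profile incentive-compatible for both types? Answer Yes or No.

Yes

Under these beliefs, the prototype earns valuation 28 and no prototype earns valuation 22.
high-potential: the prototype nets 28 − 1 = 27; no prototype nets 22. high-potential prefers the prototype.
low-potential: the prototype nets 28 − 10 = 18; no prototype nets 22. low-potential prefers no prototype.
Neither type deviates, so the separating profile is an equilibrium.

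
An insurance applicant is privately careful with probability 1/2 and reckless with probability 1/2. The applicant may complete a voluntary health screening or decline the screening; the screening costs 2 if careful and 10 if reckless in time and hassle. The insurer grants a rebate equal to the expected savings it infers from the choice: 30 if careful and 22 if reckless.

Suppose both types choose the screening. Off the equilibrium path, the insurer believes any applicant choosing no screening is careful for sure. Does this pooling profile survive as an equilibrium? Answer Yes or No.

On path, the insurer holds the prior and pays 1/2·30 + 1/2·22 = 26. Off path (no screening), believing careful, it pays 30.
careful: the screening nets 26 − 2 = 24; no screening nets 30. careful would deviate.
reckless: the screening nets 26 − 10 = 16; no screening nets 30. reckless would deviate.
A type deviates, so pooling fails.

No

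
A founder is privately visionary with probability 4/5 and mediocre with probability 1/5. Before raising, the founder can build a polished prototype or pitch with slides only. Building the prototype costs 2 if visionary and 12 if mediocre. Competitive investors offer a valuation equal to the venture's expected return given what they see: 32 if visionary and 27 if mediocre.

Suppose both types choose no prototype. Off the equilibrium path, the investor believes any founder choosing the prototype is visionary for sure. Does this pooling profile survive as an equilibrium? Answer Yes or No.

On path, the investor holds the prior and pays 4/5·32 + 1/5·27 = 31. Off path (the prototype), believing visionary, it pays 32.
visionary: no prototype nets 31; the prototype nets 32 − 2 = 30. visionary stays.
mediocre: no prototype nets 31; the prototype nets 32 − 12 = 20. mediocre stays.
No type deviates, so pooling is sustained.

Yes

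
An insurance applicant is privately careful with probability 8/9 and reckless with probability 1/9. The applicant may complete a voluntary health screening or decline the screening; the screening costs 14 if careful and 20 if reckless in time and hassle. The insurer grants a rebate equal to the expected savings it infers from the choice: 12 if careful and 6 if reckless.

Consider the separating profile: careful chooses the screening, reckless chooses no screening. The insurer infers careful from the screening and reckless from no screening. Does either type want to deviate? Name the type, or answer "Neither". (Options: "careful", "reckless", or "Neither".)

careful

The screening pays 12; no screening pays 6.
careful: assigned the screening, nets 12 − 14 = -2; deviating to no screening nets 6.
reckless: assigned no screening, nets 6; deviating to the screening nets 12 − 20 = -8.
The careful type gains 8 by deviating.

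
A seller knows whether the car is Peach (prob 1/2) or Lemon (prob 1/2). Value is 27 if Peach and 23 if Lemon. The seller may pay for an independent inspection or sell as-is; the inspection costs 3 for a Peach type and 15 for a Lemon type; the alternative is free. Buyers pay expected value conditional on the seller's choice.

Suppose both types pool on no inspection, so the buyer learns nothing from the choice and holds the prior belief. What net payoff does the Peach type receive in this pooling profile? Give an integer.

25

Pooled price = 1/2·27 + 1/2·23 = 25.
Peach pays no cost for no inspection, so net payoff = 25.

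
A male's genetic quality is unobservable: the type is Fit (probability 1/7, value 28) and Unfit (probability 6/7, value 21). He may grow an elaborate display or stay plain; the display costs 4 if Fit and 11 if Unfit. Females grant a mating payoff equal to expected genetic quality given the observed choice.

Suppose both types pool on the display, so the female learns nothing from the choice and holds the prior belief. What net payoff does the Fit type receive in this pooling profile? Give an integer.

18

Pooled mating payoff = 1/7·28 + 6/7·21 = 22.
Fit pays cost 4 for the display, so net payoff = 22 − 4 = 18.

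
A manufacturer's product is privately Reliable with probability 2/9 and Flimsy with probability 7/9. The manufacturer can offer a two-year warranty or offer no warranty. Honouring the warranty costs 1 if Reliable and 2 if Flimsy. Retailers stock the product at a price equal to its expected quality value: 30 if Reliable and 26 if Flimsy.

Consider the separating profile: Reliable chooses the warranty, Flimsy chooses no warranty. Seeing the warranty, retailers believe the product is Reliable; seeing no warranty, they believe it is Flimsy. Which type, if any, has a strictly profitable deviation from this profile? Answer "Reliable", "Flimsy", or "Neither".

The warranty pays 30; no warranty pays 26.
Reliable: assigned the warranty, nets 30 − 1 = 29; deviating to no warranty nets 26.
Flimsy: assigned no warranty, nets 26; deviating to the warranty nets 30 − 2 = 28.
The Flimsy type gains 2 by deviating.

Flimsy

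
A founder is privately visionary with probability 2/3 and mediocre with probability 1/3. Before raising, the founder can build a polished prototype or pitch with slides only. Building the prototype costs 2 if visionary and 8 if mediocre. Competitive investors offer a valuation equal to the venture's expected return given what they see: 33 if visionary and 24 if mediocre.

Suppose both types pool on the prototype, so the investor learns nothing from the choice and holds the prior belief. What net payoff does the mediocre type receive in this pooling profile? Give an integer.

Pooled valuation = 2/3·33 + 1/3·24 = 30.
mediocre pays cost 8 for the prototype, so net payoff = 30 − 8 = 22.

22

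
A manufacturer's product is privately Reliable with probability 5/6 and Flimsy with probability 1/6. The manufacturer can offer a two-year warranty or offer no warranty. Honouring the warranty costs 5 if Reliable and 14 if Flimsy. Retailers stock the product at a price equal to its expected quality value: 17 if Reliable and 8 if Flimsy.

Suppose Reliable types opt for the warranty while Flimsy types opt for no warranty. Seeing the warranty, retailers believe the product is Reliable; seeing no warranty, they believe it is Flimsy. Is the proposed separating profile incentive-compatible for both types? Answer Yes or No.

Under these beliefs, the warranty earns price 17 and no warranty earns price 8.
Reliable: the warranty nets 17 − 5 = 12; no warranty nets 8. Reliable prefers the warranty.
Flimsy: the warranty nets 17 − 14 = 3; no warranty nets 8. Flimsy prefers no warranty.
Neither type deviates, so the separating profile is an equilibrium.

Yes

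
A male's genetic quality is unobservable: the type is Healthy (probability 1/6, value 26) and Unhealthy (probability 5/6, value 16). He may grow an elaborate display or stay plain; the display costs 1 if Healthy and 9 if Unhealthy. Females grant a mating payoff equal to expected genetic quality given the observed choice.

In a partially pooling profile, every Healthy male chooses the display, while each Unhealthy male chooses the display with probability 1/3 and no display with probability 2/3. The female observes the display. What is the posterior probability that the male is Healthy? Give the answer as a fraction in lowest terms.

3/8

P(the display) = (1/6)·1 + (5/6)·(1/3) = 4/9.
By Bayes' rule, P(Healthy | the display) = (1/6) / (4/9) = 3/8.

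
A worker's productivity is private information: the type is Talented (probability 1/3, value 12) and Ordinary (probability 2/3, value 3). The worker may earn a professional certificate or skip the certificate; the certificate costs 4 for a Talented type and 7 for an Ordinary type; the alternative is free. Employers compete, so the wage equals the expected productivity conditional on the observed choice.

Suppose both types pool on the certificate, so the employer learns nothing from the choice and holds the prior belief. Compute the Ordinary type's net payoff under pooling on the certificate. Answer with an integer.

Pooled wage = 1/3·12 + 2/3·3 = 6.
Ordinary pays cost 7 for the certificate, so net payoff = 6 − 7 = -1.

-1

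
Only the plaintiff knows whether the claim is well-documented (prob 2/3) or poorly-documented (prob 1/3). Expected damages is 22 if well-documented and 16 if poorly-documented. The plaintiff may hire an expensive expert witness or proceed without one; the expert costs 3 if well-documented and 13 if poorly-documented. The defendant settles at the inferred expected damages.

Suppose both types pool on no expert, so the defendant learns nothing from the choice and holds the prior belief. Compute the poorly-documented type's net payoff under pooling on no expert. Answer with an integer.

20

Pooled settlement = 2/3·22 + 1/3·16 = 20.
poorly-documented pays no cost for no expert, so net payoff = 20.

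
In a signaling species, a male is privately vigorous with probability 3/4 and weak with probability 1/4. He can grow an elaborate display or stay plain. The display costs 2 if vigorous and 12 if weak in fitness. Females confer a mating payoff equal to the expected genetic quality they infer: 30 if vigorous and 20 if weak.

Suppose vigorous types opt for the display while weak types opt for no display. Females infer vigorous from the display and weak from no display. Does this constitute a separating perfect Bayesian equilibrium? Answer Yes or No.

Under these beliefs, the display earns mating payoff 30 and no display earns mating payoff 20.
vigorous: the display nets 30 − 2 = 28; no display nets 20. vigorous prefers the display.
weak: the display nets 30 − 12 = 18; no display nets 20. weak prefers no display.
Neither type deviates, so the separating profile is an equilibrium.

Yes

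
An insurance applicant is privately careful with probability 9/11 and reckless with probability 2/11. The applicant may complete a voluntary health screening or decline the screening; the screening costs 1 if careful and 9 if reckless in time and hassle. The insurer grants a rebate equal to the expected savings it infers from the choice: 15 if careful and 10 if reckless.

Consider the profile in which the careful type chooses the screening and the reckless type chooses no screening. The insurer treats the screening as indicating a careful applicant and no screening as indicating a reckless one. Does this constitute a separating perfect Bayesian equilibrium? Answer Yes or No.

Under these beliefs, the screening earns rebate 15 and no screening earns rebate 10.
careful: the screening nets 15 − 1 = 14; no screening nets 10. careful prefers the screening.
reckless: the screening nets 15 − 9 = 6; no screening nets 10. reckless prefers no screening.
Neither type deviates, so the separating profile is an equilibrium.

Yes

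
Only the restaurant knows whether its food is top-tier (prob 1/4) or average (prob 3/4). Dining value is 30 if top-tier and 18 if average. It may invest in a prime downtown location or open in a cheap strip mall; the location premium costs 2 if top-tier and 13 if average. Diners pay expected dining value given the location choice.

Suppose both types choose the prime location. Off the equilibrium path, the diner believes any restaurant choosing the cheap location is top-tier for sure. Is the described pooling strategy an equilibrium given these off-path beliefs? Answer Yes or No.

On path, the diner holds the prior and pays 1/4·30 + 3/4·18 = 21. Off path (the cheap location), believing top-tier, it pays 30.
top-tier: the prime location nets 21 − 2 = 19; the cheap location nets 30. top-tier would deviate.
average: the prime location nets 21 − 13 = 8; the cheap location nets 30. average would deviate.
A type deviates, so pooling fails.

No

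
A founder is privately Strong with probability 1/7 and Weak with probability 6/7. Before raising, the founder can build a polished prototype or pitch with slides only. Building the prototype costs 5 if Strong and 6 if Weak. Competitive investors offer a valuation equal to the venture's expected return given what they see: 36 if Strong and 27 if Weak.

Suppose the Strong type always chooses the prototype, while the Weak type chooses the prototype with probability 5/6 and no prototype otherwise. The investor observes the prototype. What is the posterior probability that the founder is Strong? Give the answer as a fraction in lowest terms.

P(the prototype) = (1/7)·1 + (6/7)·(5/6) = 6/7.
By Bayes' rule, P(Strong | the prototype) = (1/7) / (6/7) = 1/6.

1/6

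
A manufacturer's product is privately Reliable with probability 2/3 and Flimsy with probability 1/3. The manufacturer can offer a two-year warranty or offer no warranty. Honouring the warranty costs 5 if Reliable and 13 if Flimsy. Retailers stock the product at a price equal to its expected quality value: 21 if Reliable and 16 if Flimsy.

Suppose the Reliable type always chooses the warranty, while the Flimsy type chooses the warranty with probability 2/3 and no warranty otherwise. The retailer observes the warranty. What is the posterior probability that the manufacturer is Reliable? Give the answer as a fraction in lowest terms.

P(the warranty) = (2/3)·1 + (1/3)·(2/3) = 8/9.
By Bayes' rule, P(Reliable | the warranty) = (2/3) / (8/9) = 3/4.

3/4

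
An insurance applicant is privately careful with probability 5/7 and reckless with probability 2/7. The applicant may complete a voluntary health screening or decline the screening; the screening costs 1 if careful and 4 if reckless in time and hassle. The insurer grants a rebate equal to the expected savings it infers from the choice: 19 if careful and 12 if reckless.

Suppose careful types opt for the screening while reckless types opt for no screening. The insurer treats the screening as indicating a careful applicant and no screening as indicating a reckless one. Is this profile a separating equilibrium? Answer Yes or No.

Under these beliefs, the screening earns rebate 19 and no screening earns rebate 12.
careful: the screening nets 19 − 1 = 18; no screening nets 12. careful prefers the screening.
reckless: the screening nets 19 − 4 = 15; no screening nets 12. reckless would deviate to the screening.
reckless has a profitable deviation, so the profile is not an equilibrium.

No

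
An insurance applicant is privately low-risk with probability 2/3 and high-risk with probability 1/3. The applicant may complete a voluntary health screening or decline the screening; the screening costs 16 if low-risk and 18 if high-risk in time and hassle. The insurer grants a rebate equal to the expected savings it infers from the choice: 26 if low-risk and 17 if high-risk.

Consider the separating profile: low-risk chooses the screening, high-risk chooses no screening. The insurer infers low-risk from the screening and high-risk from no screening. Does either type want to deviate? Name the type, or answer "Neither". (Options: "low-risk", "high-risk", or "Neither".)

low-risk

The screening pays 26; no screening pays 17.
low-risk: assigned the screening, nets 26 − 16 = 10; deviating to no screening nets 17.
high-risk: assigned no screening, nets 17; deviating to the screening nets 26 − 18 = 8.
The low-risk type gains 7 by deviating.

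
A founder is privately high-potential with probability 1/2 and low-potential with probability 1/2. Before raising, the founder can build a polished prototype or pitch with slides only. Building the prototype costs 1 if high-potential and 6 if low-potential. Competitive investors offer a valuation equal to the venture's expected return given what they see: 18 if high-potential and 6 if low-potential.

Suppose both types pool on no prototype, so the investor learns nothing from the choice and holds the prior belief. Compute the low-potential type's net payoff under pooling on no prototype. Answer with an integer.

Pooled valuation = 1/2·18 + 1/2·6 = 12.
low-potential pays no cost for no prototype, so net payoff = 12.

12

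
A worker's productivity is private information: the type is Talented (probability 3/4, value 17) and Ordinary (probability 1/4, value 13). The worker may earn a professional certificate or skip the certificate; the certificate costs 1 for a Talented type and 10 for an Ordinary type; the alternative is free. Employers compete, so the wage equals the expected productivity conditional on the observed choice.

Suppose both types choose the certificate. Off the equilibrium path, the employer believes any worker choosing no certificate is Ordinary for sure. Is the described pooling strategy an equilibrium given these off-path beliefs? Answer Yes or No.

On path, the employer holds the prior and pays 3/4·17 + 1/4·13 = 16. Off path (no certificate), believing Ordinary, it pays 13.
Talented: the certificate nets 16 − 1 = 15; no certificate nets 13. Talented stays.
Ordinary: the certificate nets 16 − 10 = 6; no certificate nets 13. Ordinary would deviate.
A type deviates, so pooling fails.

No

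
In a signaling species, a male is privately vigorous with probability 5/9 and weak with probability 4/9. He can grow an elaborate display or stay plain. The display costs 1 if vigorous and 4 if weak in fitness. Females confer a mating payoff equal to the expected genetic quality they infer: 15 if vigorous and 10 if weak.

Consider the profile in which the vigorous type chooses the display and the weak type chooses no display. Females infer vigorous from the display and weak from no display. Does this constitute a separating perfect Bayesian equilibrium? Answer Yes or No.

Under these beliefs, the display earns mating payoff 15 and no display earns mating payoff 10.
vigorous: the display nets 15 − 1 = 14; no display nets 10. vigorous prefers the display.
weak: the display nets 15 − 4 = 11; no display nets 10. weak would deviate to the display.
weak has a profitable deviation, so the profile is not an equilibrium.

No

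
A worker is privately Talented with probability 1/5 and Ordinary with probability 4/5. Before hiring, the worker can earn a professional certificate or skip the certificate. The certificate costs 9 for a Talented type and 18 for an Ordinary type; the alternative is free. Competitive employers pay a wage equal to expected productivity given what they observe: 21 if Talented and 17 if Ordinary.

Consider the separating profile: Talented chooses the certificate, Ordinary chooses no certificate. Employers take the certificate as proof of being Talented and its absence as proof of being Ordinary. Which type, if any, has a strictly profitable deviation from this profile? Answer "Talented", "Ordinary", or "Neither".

Talented

The certificate pays 21; no certificate pays 17.
Talented: assigned the certificate, nets 21 − 9 = 12; deviating to no certificate nets 17.
Ordinary: assigned no certificate, nets 17; deviating to the certificate nets 21 − 18 = 3.
The Talented type gains 5 by deviating.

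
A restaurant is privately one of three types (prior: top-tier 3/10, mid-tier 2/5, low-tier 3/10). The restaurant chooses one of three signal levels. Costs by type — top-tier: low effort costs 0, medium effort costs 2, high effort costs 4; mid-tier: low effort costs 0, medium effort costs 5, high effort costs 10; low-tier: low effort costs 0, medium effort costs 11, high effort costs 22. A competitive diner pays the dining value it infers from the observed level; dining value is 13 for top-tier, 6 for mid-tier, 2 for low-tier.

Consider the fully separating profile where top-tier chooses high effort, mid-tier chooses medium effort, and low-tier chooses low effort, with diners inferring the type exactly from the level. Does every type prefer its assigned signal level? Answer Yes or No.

No

Separating price premiums: high effort → 13, medium effort → 6, low effort → 2.
top-tier (assigned high effort): low effort: 2 − 0 = 2; medium effort: 6 − 2 = 4; high effort: 13 − 4 = 9. top-tier stays.
mid-tier (assigned medium effort): low effort: 2 − 0 = 2; medium effort: 6 − 5 = 1; high effort: 13 − 10 = 3. mid-tier prefers high effort.
low-tier (assigned low effort): low effort: 2 − 0 = 2; medium effort: 6 − 11 = -5; high effort: 13 − 22 = -9. low-tier stays.
At least one type deviates; the separating profile fails.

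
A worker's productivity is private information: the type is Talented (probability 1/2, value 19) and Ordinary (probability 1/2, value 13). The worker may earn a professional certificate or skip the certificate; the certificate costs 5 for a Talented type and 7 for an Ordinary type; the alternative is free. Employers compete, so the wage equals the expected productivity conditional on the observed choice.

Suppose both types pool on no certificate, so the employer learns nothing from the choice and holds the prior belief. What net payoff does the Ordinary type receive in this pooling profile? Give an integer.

16

Pooled wage = 1/2·19 + 1/2·13 = 16.
Ordinary pays no cost for no certificate, so net payoff = 16.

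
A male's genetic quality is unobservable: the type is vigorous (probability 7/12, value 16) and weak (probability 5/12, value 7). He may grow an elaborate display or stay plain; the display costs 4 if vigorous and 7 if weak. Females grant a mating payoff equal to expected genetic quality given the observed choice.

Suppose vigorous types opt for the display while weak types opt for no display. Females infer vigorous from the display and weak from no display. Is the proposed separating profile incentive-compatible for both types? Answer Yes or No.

No

Under these beliefs, the display earns mating payoff 16 and no display earns mating payoff 7.
vigorous: the display nets 16 − 4 = 12; no display nets 7. vigorous prefers the display.
weak: the display nets 16 − 7 = 9; no display nets 7. weak would deviate to the display.
weak has a profitable deviation, so the profile is not an equilibrium.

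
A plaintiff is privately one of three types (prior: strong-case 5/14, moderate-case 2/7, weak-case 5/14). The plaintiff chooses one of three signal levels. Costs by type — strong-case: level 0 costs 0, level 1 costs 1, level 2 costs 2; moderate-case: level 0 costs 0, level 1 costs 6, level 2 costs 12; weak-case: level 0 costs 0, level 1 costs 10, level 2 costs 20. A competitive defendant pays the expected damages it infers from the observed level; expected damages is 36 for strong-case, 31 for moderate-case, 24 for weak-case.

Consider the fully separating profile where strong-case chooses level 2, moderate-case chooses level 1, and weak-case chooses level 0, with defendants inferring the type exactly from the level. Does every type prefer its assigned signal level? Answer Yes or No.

Separating settlements: level 2 → 36, level 1 → 31, level 0 → 24.
strong-case (assigned level 2): level 0: 24 − 0 = 24; level 1: 31 − 1 = 30; level 2: 36 − 2 = 34. strong-case stays.
moderate-case (assigned level 1): level 0: 24 − 0 = 24; level 1: 31 − 6 = 25; level 2: 36 − 12 = 24. moderate-case stays.
weak-case (assigned level 0): level 0: 24 − 0 = 24; level 1: 31 − 10 = 21; level 2: 36 − 20 = 16. weak-case stays.
Every type prefers its assigned level; separation holds.

Yes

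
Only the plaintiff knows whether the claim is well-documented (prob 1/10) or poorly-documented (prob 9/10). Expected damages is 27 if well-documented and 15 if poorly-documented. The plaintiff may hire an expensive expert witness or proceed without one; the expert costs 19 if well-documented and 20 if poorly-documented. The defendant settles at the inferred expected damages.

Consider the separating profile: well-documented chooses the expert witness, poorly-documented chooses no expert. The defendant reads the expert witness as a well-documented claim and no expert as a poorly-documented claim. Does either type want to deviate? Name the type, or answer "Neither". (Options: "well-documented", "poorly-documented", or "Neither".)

The expert witness pays 27; no expert pays 15.
well-documented: assigned the expert witness, nets 27 − 19 = 8; deviating to no expert nets 15.
poorly-documented: assigned no expert, nets 15; deviating to the expert witness nets 27 − 20 = 7.
The well-documented type gains 7 by deviating.

well-documented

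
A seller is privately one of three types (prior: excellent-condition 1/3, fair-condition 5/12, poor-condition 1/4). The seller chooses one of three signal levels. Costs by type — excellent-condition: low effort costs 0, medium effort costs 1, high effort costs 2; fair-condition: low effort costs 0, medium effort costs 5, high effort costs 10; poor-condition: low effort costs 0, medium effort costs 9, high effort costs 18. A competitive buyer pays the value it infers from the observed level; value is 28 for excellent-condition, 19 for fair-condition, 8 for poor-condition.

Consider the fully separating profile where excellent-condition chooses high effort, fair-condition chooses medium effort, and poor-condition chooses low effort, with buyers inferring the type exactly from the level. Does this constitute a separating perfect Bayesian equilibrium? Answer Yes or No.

Separating prices: high effort → 28, medium effort → 19, low effort → 8.
excellent-condition (assigned high effort): low effort: 8 − 0 = 8; medium effort: 19 − 1 = 18; high effort: 28 − 2 = 26. excellent-condition stays.
fair-condition (assigned medium effort): low effort: 8 − 0 = 8; medium effort: 19 − 5 = 14; high effort: 28 − 10 = 18. fair-condition prefers high effort.
poor-condition (assigned low effort): low effort: 8 − 0 = 8; medium effort: 19 − 9 = 10; high effort: 28 − 18 = 10. poor-condition prefers medium effort.
At least one type deviates; the separating profile fails.

No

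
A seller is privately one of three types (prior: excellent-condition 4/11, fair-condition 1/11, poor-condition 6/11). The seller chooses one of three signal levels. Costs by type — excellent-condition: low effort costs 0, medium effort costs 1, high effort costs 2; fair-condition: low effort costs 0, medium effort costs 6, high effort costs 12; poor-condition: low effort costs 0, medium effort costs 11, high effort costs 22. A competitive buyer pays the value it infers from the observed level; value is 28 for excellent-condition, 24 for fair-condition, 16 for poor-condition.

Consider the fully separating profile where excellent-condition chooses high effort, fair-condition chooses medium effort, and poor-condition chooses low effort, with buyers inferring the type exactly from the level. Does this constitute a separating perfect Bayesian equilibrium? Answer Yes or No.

Yes

Separating prices: high effort → 28, medium effort → 24, low effort → 16.
excellent-condition (assigned high effort): low effort: 16 − 0 = 16; medium effort: 24 − 1 = 23; high effort: 28 − 2 = 26. excellent-condition stays.
fair-condition (assigned medium effort): low effort: 16 − 0 = 16; medium effort: 24 − 6 = 18; high effort: 28 − 12 = 16. fair-condition stays.
poor-condition (assigned low effort): low effort: 16 − 0 = 16; medium effort: 24 − 11 = 13; high effort: 28 − 22 = 6. poor-condition stays.
Every type prefers its assigned level; separation holds.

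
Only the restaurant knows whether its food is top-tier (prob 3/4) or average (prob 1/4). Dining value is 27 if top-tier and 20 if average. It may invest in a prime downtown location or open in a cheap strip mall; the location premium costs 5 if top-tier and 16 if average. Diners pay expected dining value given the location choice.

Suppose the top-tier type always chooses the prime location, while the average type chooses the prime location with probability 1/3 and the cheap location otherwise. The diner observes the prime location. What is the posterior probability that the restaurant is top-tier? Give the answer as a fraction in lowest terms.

P(the prime location) = (3/4)·1 + (1/4)·(1/3) = 5/6.
By Bayes' rule, P(top-tier | the prime location) = (3/4) / (5/6) = 9/10.

9/10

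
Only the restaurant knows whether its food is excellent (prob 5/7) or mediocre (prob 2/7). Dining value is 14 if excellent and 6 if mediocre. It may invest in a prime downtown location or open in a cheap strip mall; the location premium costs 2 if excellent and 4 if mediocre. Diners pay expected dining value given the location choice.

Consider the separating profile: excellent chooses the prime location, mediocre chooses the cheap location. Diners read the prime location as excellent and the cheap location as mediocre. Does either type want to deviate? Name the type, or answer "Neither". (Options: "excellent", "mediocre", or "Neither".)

The prime location pays 14; the cheap location pays 6.
excellent: assigned the prime location, nets 14 − 2 = 12; deviating to the cheap location nets 6.
mediocre: assigned the cheap location, nets 6; deviating to the prime location nets 14 − 4 = 10.
The mediocre type gains 4 by deviating.

mediocre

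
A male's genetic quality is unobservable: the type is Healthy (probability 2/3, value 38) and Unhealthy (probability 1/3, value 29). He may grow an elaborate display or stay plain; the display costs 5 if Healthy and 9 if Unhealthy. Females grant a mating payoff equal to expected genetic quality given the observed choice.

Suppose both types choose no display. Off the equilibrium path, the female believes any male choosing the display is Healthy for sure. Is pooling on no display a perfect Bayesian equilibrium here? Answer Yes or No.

Yes

On path, the female holds the prior and pays 2/3·38 + 1/3·29 = 35. Off path (the display), believing Healthy, it pays 38.
Healthy: no display nets 35; the display nets 38 − 5 = 33. Healthy stays.
Unhealthy: no display nets 35; the display nets 38 − 9 = 29. Unhealthy stays.
No type deviates, so pooling is sustained.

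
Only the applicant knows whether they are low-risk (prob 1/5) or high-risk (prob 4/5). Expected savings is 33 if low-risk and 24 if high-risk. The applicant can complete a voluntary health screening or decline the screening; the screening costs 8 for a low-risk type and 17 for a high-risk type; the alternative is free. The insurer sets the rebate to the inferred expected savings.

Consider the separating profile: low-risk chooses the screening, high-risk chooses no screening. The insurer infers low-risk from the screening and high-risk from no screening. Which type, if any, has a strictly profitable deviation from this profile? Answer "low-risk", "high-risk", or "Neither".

The screening pays 33; no screening pays 24.
low-risk: assigned the screening, nets 33 − 8 = 25; deviating to no screening nets 24.
high-risk: assigned no screening, nets 24; deviating to the screening nets 33 − 17 = 16.
Both types strictly prefer their assigned action; no profitable deviation.

Neither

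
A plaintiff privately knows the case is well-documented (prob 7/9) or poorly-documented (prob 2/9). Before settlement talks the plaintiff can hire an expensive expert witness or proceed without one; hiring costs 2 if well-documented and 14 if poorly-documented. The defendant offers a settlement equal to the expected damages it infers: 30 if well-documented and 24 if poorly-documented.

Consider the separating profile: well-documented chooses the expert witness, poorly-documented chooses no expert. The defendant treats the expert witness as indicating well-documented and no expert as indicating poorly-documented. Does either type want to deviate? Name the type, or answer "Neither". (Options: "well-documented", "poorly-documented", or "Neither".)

Neither

The expert witness pays 30; no expert pays 24.
well-documented: assigned the expert witness, nets 30 − 2 = 28; deviating to no expert nets 24.
poorly-documented: assigned no expert, nets 24; deviating to the expert witness nets 30 − 14 = 16.
Both types strictly prefer their assigned action; no profitable deviation.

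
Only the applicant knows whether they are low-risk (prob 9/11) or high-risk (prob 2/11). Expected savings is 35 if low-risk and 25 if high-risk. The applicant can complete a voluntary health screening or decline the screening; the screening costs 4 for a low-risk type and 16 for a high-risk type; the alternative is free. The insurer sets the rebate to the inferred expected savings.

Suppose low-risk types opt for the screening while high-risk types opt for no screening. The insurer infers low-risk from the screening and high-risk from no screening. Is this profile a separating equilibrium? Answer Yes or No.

Yes

Under these beliefs, the screening earns rebate 35 and no screening earns rebate 25.
low-risk: the screening nets 35 − 4 = 31; no screening nets 25. low-risk prefers the screening.
high-risk: the screening nets 35 − 16 = 19; no screening nets 25. high-risk prefers no screening.
Neither type deviates, so the separating profile is an equilibrium.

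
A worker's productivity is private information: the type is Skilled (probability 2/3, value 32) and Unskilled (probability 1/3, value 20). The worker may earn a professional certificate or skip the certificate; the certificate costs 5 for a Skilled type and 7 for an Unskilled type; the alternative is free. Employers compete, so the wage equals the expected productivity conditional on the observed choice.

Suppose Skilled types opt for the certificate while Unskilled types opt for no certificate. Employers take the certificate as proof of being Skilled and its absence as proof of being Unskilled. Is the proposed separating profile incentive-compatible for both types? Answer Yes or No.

No

Under these beliefs, the certificate earns wage 32 and no certificate earns wage 20.
Skilled: the certificate nets 32 − 5 = 27; no certificate nets 20. Skilled prefers the certificate.
Unskilled: the certificate nets 32 − 7 = 25; no certificate nets 20. Unskilled would deviate to the certificate.
Unskilled has a profitable deviation, so the profile is not an equilibrium.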